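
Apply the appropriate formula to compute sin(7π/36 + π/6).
sin(7π/36 + π/6) = sin 7π/36 cos π/6 + cos 7π/36 sin π/6 = 0.9063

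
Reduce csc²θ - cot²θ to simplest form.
csc²θ - cot²θ = 1 (using Pythagorean identity)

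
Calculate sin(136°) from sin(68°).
sin(136°) = 2 sin 68° cos 68° = 0.6947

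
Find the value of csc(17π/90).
csc(17π/90) = 1.788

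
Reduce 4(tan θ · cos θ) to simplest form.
4(tan θ · cos θ) = 4(sin θ) (using Quotient identity)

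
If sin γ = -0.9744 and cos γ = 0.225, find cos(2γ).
cos(2γ) = cos²γ - sin²γ = -0.8988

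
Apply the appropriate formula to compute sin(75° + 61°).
sin(75° + 61°) = sin 75° cos 61° + cos 75° sin 61° = 0.6947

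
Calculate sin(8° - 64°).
sin(8° - 64°) = sin 8° cos 64° - cos 8° sin 64° = -0.829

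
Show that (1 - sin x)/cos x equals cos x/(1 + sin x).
LHS = (1 - sin x)(1 + sin x) / (cos x(1 + sin x)) = (1 - sin²x) / (cos x(1 + sin x)) = cos²x / (cos x(1 + sin x)) = cos x/(1 + sin x) = RHS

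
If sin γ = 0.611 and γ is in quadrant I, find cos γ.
cos γ = 0.7916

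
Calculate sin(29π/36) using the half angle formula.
sin(29π/36) = √((1 - cos 29π/18)/2) = 0.5736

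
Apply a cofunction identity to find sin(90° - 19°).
sin(90° - 19°) = cos(19°) = 0.9455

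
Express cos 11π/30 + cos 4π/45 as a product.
cos 11π/30 + cos 4π/45 = 2 cos(41π/180) cos(5π/36)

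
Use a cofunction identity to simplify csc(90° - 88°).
csc(90° - 88°) = sec(88°)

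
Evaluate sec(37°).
sec(37°) = 1.252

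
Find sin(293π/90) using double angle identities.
sin(293π/90) = 2 sin 293π/180 cos 293π/180 = -0.7193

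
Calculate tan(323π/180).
tan(323π/180) = -0.7536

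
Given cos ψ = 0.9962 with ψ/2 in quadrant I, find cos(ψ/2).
cos(ψ/2) = ±√((1 + cos ψ)/2); positive since ψ/2 ∈ QI, so cos(ψ/2) = 0.999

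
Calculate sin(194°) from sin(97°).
sin(194°) = 2 sin 97° cos 97° = -0.2419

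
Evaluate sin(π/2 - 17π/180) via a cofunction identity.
sin(π/2 - 17π/180) = cos(17π/180) = 0.9563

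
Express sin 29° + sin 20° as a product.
sin 29° + sin 20° = 2 sin(24.5°) cos(4.5°)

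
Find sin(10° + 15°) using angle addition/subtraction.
sin(10° + 15°) = sin 10° cos 15° + cos 10° sin 15° = 0.4226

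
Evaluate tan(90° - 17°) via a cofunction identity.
tan(90° - 17°) = cot(17°) = 3.271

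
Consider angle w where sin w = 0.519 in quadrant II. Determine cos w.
cos w = ±√(1 - sin²w) = -0.8548 (negative in QII)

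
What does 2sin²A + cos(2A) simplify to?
2sin²A + cos(2A) = 1 (using Double angle)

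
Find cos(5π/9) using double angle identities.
cos(5π/9) = cos²5π/18 - sin²5π/18 = -0.1736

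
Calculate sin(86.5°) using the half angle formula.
sin(86.5°) = √((1 - cos 173°)/2) = 0.9981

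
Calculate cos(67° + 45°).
cos(67° + 45°) = cos 67° cos 45° - sin 67° sin 45° = -0.3746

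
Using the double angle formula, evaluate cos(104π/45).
cos(104π/45) = cos²52π/45 - sin²52π/45 = 0.5592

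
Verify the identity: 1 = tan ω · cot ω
RHS = (sin ω/cos ω) · (cos ω/sin ω) = 1 = LHS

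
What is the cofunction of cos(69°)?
cos(69°) = sin(90° - 69°) = sin(21°)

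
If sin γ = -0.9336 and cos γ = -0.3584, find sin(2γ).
sin(2γ) = 2 sin γ cos γ = 0.6692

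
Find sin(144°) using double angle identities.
sin(144°) = 2 sin 72° cos 72° = 0.5878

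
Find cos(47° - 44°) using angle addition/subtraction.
cos(47° - 44°) = cos 47° cos 44° + sin 47° sin 44° = 0.9986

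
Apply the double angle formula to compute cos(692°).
cos(692°) = cos²346° - sin²346° = 0.8829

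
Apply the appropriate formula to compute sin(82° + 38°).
sin(82° + 38°) = sin 82° cos 38° + cos 82° sin 38° = √3/2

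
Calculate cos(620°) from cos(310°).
cos(620°) = cos²310° - sin²310° = -0.1736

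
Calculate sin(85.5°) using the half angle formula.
sin(85.5°) = √((1 - cos 171°)/2) = 0.9969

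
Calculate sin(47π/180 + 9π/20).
sin(47π/180 + 9π/20) = sin 47π/180 cos 9π/20 + cos 47π/180 sin 9π/20 = 0.788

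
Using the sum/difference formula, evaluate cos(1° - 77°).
cos(1° - 77°) = cos 1° cos 77° + sin 1° sin 77° = 0.2419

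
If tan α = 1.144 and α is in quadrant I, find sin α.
sin α = 0.7529 (using tan²α + 1 = sec²α)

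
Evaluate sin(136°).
sin(136°) = 0.6947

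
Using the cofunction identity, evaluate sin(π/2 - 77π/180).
sin(π/2 - 77π/180) = cos(77π/180) = 0.225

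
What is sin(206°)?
sin(206°) = -0.4384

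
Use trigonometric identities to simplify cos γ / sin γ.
cos γ / sin γ = cot γ (using Quotient identity)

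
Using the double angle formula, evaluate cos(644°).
cos(644°) = cos²322° - sin²322° = 0.2419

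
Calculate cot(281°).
cot(281°) = -0.1944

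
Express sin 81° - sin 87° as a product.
sin 81° - sin 87° = 2 cos(84°) sin(-3°)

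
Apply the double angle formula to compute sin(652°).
sin(652°) = 2 sin 326° cos 326° = -0.9272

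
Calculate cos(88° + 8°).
cos(88° + 8°) = cos 88° cos 8° - sin 88° sin 8° = -0.1045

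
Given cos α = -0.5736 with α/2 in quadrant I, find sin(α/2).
sin(α/2) = ±√((1 - cos α)/2); positive since α/2 ∈ QI, so sin(α/2) = 0.887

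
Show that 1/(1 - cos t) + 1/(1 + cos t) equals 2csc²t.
LHS = [(1 + cos t) + (1 - cos t)] / [(1 - cos t)(1 + cos t)] = 2/(1 - cos²t) = 2/sin²t = 2csc²t = RHS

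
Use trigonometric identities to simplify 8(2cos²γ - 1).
8(2cos²γ - 1) = 8(cos(2γ)) (using Double angle)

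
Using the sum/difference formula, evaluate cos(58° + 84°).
cos(58° + 84°) = cos 58° cos 84° - sin 58° sin 84° = -0.788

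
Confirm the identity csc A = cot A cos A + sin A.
RHS = cos²A/sin A + sin A = (cos²A + sin²A)/sin A = 1/sin A = csc A = LHS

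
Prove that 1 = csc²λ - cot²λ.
RHS = 1/sin²λ - cos²λ/sin²λ = (1 - cos²λ)/sin²λ = sin²λ/sin²λ = 1 = LHS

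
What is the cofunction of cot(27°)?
cot(27°) = tan(90° - 27°) = tan(63°)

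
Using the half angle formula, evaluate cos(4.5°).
cos(4.5°) = √((1 + cos 9°)/2) = 0.9969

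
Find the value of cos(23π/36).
cos(23π/36) = -0.4226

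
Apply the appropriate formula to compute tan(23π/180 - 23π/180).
tan(23π/180 - 23π/180) = (tan 23π/180 - tan 23π/180)/(1 + tan 23π/180 tan 23π/180) = 0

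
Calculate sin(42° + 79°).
sin(42° + 79°) = sin 42° cos 79° + cos 42° sin 79° = 0.8572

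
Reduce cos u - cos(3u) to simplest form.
cos u - cos(3u) = 2 sin(2u) sin u (using Sum-to-product)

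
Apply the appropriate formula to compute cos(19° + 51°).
cos(19° + 51°) = cos 19° cos 51° - sin 19° sin 51° = 0.342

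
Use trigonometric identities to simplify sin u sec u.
sin u sec u = tan u (using Reciprocal + quotient)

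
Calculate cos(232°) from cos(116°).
cos(232°) = cos²116° - sin²116° = -0.6157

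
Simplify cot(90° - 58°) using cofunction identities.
cot(90° - 58°) = tan(58°)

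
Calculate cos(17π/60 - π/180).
cos(17π/60 - π/180) = cos 17π/60 cos π/180 + sin 17π/60 sin π/180 = 0.6428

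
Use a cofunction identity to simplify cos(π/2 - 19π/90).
cos(π/2 - 19π/90) = sin(19π/90)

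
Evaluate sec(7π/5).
sec(7π/5) = -3.236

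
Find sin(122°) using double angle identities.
sin(122°) = 2 sin 61° cos 61° = 0.848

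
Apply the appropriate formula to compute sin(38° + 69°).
sin(38° + 69°) = sin 38° cos 69° + cos 38° sin 69° = 0.9563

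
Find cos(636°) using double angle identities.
cos(636°) = cos²318° - sin²318° = 0.1045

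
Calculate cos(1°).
cos(1°) = 0.9998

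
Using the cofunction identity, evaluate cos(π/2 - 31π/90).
cos(π/2 - 31π/90) = sin(31π/90) = 0.8829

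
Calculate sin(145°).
sin(145°) = 0.5736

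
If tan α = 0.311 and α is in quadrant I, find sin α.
sin α = 0.297 (using tan²α + 1 = sec²α)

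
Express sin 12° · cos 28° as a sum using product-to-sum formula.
sin 12° cos 28° = (1/2)[sin(12°+28°) + sin(12°-28°)]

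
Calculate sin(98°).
sin(98°) = 0.9903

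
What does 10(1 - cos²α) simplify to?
10(1 - cos²α) = 10(sin²α) (using Pythagorean identity)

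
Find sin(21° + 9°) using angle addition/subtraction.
sin(21° + 9°) = sin 21° cos 9° + cos 21° sin 9° = 1/2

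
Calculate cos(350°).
cos(350°) = 0.9848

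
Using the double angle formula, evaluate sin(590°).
sin(590°) = 2 sin 295° cos 295° = -0.766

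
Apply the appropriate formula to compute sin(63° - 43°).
sin(63° - 43°) = sin 63° cos 43° - cos 63° sin 43° = 0.342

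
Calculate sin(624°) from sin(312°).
sin(624°) = 2 sin 312° cos 312° = -0.9945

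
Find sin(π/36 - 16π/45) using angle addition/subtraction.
sin(π/36 - 16π/45) = sin π/36 cos 16π/45 - cos π/36 sin 16π/45 = -0.8572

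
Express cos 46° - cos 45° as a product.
cos 46° - cos 45° = -2 sin(45.5°) sin(0.5°)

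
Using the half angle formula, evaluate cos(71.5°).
cos(71.5°) = √((1 + cos 143°)/2) = 0.3173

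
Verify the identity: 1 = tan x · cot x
RHS = (sin x/cos x) · (cos x/sin x) = 1 = LHS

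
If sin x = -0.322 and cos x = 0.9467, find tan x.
tan x = sin x / cos x = -0.3401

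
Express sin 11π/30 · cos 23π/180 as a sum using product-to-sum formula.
sin 11π/30 cos 23π/180 = (1/2)[sin(11π/30+23π/180) + sin(11π/30-23π/180)]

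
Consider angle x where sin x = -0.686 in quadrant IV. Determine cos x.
cos x = √(1 - sin²x) = 0.7276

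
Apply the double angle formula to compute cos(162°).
cos(162°) = cos²81° - sin²81° = -0.9511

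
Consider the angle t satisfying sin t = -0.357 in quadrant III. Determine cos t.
cos t = ±√(1 - sin²t) = -0.9341 (negative in QIII)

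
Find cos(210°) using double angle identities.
cos(210°) = cos²105° - sin²105° = -√3/2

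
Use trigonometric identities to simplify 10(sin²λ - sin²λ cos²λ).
10(sin²λ - sin²λ cos²λ) = 10(sin⁴λ) (using Factoring)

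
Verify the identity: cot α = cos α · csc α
RHS = cos α · (1/sin α) = cos α/sin α = cot α = LHS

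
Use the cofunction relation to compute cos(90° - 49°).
cos(90° - 49°) = sin(49°) = 0.7547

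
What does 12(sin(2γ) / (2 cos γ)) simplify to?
12(sin(2γ) / (2 cos γ)) = 12(sin γ) (using Double angle)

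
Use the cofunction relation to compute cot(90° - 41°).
cot(90° - 41°) = tan(41°) = 0.8693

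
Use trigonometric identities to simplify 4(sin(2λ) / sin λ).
4(sin(2λ) / sin λ) = 4(2 cos λ) (using Double angle)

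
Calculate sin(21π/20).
sin(21π/20) = -0.1564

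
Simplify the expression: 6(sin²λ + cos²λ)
6(sin²λ + cos²λ) = 6 (using Pythagorean identity)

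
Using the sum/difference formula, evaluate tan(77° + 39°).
tan(77° + 39°) = (tan 77° + tan 39°)/(1 - tan 77° tan 39°) = -2.05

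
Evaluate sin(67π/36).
sin(67π/36) = -0.4226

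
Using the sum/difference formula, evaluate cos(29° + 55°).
cos(29° + 55°) = cos 29° cos 55° - sin 29° sin 55° = 0.1045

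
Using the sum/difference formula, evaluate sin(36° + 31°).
sin(36° + 31°) = sin 36° cos 31° + cos 36° sin 31° = 0.9205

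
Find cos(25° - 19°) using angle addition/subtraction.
cos(25° - 19°) = cos 25° cos 19° + sin 25° sin 19° = 0.9945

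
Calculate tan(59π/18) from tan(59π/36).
tan(59π/18) = 2 tan 59π/36 / (1 - tan²59π/36) = 1.192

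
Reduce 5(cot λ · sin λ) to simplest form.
5(cot λ · sin λ) = 5(cos λ) (using Quotient identity)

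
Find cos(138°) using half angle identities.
cos(138°) = -√((1 + cos 276°)/2) = -0.7431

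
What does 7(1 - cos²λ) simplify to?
7(1 - cos²λ) = 7(sin²λ) (using Pythagorean identity)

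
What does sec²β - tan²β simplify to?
sec²β - tan²β = 1 (using Pythagorean identity)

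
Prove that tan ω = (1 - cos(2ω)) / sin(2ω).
RHS = 2sin²ω / (2 sin ω cos ω) = sin ω/cos ω = tan ω = LHS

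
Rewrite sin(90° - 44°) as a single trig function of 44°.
sin(90° - 44°) = cos(44°)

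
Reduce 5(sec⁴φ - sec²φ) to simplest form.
5(sec⁴φ - sec²φ) = 5(tan⁴φ + tan²φ) (using Pythagorean)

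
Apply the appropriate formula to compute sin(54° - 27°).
sin(54° - 27°) = sin 54° cos 27° - cos 54° sin 27° = 0.454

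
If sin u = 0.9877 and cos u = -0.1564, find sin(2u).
sin(2u) = 2 sin u cos u = -0.309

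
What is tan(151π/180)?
tan(151π/180) = -0.5543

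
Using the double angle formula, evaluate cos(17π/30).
cos(17π/30) = cos²17π/60 - sin²17π/60 = -0.2079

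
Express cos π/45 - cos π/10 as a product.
cos π/45 - cos π/10 = -2 sin(11π/180) sin(-7π/180)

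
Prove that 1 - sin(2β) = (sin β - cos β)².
RHS = sin²β - 2 sin β cos β + cos²β = (sin²β + cos²β) - 2 sin β cos β = 1 - sin(2β) = LHS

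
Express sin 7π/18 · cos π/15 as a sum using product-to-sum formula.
sin 7π/18 cos π/15 = (1/2)[sin(7π/18+π/15) + sin(7π/18-π/15)]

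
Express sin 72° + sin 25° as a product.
sin 72° + sin 25° = 2 sin(48.5°) cos(23.5°)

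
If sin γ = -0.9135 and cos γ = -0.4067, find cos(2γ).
cos(2γ) = cos²γ - sin²γ = -0.6691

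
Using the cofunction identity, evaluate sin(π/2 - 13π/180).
sin(π/2 - 13π/180) = cos(13π/180) = 0.9744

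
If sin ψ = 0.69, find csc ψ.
csc ψ = 1/sin ψ = 1.449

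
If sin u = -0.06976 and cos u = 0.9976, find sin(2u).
sin(2u) = 2 sin u cos u = -0.1392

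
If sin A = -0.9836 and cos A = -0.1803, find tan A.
tan A = sin A / cos A = 5.455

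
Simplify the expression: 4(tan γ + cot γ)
4(tan γ + cot γ) = 4(sec γ csc γ) (using Quotient identities)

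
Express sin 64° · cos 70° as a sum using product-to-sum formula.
sin 64° cos 70° = (1/2)[sin(64°+70°) + sin(64°-70°)]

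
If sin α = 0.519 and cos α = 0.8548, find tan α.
tan α = sin α / cos α = 0.6072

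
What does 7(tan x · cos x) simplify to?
7(tan x · cos x) = 7(sin x) (using Quotient identity)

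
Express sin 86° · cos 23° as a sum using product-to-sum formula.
sin 86° cos 23° = (1/2)[sin(86°+23°) + sin(86°-23°)]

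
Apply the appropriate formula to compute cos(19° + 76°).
cos(19° + 76°) = cos 19° cos 76° - sin 19° sin 76° = -0.08716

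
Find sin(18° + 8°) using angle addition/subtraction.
sin(18° + 8°) = sin 18° cos 8° + cos 18° sin 8° = 0.4384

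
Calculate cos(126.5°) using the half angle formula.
cos(126.5°) = -√((1 + cos 253°)/2) = -0.5948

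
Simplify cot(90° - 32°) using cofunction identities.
cot(90° - 32°) = tan(32°)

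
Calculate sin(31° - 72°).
sin(31° - 72°) = sin 31° cos 72° - cos 31° sin 72° = -0.6561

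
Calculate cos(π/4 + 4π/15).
cos(π/4 + 4π/15) = cos π/4 cos 4π/15 - sin π/4 sin 4π/15 = -0.05234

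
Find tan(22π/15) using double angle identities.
tan(22π/15) = 2 tan 11π/15 / (1 - tan²11π/15) = 9.514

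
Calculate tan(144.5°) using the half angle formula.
tan(144.5°) = sin 289° / (1 + cos 289°) = -0.7133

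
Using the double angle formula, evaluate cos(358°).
cos(358°) = cos²179° - sin²179° = 0.9994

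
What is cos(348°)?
cos(348°) = 0.9781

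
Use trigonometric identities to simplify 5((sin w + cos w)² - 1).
5((sin w + cos w)² - 1) = 5(sin(2w)) (using Pythagorean + double angle)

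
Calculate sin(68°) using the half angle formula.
sin(68°) = √((1 - cos 136°)/2) = 0.9272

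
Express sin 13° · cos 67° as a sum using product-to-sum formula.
sin 13° cos 67° = (1/2)[sin(13°+67°) + sin(13°-67°)]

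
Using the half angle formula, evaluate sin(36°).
sin(36°) = √((1 - cos 72°)/2) = 0.5878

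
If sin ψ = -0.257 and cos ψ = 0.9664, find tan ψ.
tan ψ = sin ψ / cos ψ = -0.2659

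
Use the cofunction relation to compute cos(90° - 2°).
cos(90° - 2°) = sin(2°) = 0.0349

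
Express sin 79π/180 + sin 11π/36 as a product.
sin 79π/180 + sin 11π/36 = 2 sin(67π/180) cos(π/15)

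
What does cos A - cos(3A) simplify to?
cos A - cos(3A) = 2 sin(2A) sin A (using Sum-to-product)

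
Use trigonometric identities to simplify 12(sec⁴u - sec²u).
12(sec⁴u - sec²u) = 12(tan⁴u + tan²u) (using Pythagorean)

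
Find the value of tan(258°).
tan(258°) = 4.705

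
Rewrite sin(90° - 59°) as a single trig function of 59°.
sin(90° - 59°) = cos(59°)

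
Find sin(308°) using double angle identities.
sin(308°) = 2 sin 154° cos 154° = -0.788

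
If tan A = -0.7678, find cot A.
cot A = 1/tan A = -1.302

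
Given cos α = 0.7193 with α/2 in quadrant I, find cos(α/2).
cos(α/2) = ±√((1 + cos α)/2); positive since α/2 ∈ QI, so cos(α/2) = 0.9272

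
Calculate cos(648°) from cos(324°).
cos(648°) = cos²324° - sin²324° = 0.309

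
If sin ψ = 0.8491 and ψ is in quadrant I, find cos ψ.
cos ψ = 0.5282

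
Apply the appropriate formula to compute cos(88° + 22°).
cos(88° + 22°) = cos 88° cos 22° - sin 88° sin 22° = -0.342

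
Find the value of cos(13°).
cos(13°) = 0.9744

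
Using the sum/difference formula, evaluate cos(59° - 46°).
cos(59° - 46°) = cos 59° cos 46° + sin 59° sin 46° = 0.9744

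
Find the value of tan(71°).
tan(71°) = 2.904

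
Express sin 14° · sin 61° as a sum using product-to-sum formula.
sin 14° sin 61° = (1/2)[cos(14°-61°) - cos(14°+61°)]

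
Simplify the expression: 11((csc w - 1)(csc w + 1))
11((csc w - 1)(csc w + 1)) = 11(cot²w) (using Diff. of squares)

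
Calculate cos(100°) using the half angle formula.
cos(100°) = -√((1 + cos 200°)/2) = -0.1736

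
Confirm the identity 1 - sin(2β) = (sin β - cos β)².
RHS = sin²β - 2 sin β cos β + cos²β = (sin²β + cos²β) - 2 sin β cos β = 1 - sin(2β) = LHS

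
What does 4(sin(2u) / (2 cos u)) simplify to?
4(sin(2u) / (2 cos u)) = 4(sin u) (using Double angle)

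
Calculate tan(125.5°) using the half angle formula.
tan(125.5°) = sin 251° / (1 + cos 251°) = -1.402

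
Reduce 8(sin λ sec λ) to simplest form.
8(sin λ sec λ) = 8(tan λ) (using Reciprocal + quotient)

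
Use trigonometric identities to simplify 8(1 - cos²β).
8(1 - cos²β) = 8(sin²β) (using Pythagorean identity)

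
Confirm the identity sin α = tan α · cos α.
RHS = (sin α/cos α) · cos α = sin α = LHS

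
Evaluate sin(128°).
sin(128°) = 0.788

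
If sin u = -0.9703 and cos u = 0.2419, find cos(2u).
cos(2u) = cos²u - sin²u = -0.883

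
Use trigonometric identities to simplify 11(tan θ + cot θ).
11(tan θ + cot θ) = 11(sec θ csc θ) (using Quotient identities)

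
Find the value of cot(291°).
cot(291°) = -0.3839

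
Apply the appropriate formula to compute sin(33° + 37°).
sin(33° + 37°) = sin 33° cos 37° + cos 33° sin 37° = 0.9397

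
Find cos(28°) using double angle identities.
cos(28°) = cos²14° - sin²14° = 0.8829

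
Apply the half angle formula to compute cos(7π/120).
cos(7π/120) = √((1 + cos 7π/60)/2) = 0.9833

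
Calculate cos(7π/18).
cos(7π/18) = 0.342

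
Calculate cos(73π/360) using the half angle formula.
cos(73π/360) = √((1 + cos 73π/180)/2) = 0.8039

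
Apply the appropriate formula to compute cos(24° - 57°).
cos(24° - 57°) = cos 24° cos 57° + sin 24° sin 57° = 0.8387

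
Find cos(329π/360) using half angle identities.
cos(329π/360) = -√((1 + cos 329π/180)/2) = -0.9636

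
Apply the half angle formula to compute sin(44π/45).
sin(44π/45) = √((1 - cos 88π/45)/2) = 0.06976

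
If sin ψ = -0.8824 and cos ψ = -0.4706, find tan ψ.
tan ψ = sin ψ / cos ψ = 1.875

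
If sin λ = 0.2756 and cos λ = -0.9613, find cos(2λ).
cos(2λ) = cos²λ - sin²λ = 0.8481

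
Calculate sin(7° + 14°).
sin(7° + 14°) = sin 7° cos 14° + cos 7° sin 14° = 0.3584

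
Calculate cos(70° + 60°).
cos(70° + 60°) = cos 70° cos 60° - sin 70° sin 60° = -0.6428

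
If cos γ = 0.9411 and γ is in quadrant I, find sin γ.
sin γ = 0.3381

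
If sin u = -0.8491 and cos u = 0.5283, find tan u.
tan u = sin u / cos u = -1.607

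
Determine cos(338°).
cos(338°) = 0.9272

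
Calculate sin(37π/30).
sin(37π/30) = -0.6691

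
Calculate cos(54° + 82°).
cos(54° + 82°) = cos 54° cos 82° - sin 54° sin 82° = -0.7193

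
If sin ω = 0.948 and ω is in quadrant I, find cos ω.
cos ω = 0.3183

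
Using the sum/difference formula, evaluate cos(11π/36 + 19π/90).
cos(11π/36 + 19π/90) = cos 11π/36 cos 19π/90 - sin 11π/36 sin 19π/90 = -0.05234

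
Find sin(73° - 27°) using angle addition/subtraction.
sin(73° - 27°) = sin 73° cos 27° - cos 73° sin 27° = 0.7193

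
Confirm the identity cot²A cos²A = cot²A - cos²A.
RHS = cos²A/sin²A - cos²A = cos²A(1/sin²A - 1) = cos²A · (1 - sin²A)/sin²A = cos²A · cos²A/sin²A = cos²A · cot²A = LHS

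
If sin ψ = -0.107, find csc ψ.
csc ψ = 1/sin ψ = -9.346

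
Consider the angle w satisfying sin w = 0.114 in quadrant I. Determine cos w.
cos w = √(1 - sin²w) = 0.9935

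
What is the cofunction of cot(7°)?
cot(7°) = tan(90° - 7°) = tan(83°)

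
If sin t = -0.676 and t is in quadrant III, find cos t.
cos t = -0.7369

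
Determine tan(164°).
tan(164°) = -0.2867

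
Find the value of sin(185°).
sin(185°) = -0.08716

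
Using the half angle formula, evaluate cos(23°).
cos(23°) = √((1 + cos 46°)/2) = 0.9205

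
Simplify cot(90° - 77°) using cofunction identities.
cot(90° - 77°) = tan(77°)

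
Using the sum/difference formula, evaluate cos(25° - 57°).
cos(25° - 57°) = cos 25° cos 57° + sin 25° sin 57° = 0.848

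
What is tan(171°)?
tan(171°) = -0.1584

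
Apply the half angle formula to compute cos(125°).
cos(125°) = -√((1 + cos 250°)/2) = -0.5736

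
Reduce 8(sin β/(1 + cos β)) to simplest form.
8(sin β/(1 + cos β)) = 8(tan(β/2)) (using Half angle)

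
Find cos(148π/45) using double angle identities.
cos(148π/45) = cos²74π/45 - sin²74π/45 = -0.6157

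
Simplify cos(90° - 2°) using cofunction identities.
cos(90° - 2°) = sin(2°)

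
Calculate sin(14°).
sin(14°) = 0.2419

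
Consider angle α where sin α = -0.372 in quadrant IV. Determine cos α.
cos α = √(1 - sin²α) = 0.9282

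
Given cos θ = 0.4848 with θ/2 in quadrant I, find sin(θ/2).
sin(θ/2) = ±√((1 - cos θ)/2); positive since θ/2 ∈ QI, so sin(θ/2) = 0.5075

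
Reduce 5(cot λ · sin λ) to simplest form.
5(cot λ · sin λ) = 5(cos λ) (using Quotient identity)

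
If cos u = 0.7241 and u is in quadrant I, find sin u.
sin u = 0.6897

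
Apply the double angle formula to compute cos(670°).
cos(670°) = cos²335° - sin²335° = 0.6428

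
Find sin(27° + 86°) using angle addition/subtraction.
sin(27° + 86°) = sin 27° cos 86° + cos 27° sin 86° = 0.9205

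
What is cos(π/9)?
cos(π/9) = 0.9397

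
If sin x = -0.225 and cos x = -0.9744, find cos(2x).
cos(2x) = cos²x - sin²x = 0.8988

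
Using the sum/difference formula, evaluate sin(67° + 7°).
sin(67° + 7°) = sin 67° cos 7° + cos 67° sin 7° = 0.9613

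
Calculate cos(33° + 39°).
cos(33° + 39°) = cos 33° cos 39° - sin 33° sin 39° = 0.309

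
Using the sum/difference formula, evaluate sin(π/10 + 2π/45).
sin(π/10 + 2π/45) = sin π/10 cos 2π/45 + cos π/10 sin 2π/45 = 0.4384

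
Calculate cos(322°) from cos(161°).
cos(322°) = cos²161° - sin²161° = 0.788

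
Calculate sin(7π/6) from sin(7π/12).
sin(7π/6) = 2 sin 7π/12 cos 7π/12 = -1/2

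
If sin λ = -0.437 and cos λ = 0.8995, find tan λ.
tan λ = sin λ / cos λ = -0.4858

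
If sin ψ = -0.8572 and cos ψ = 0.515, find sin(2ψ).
sin(2ψ) = 2 sin ψ cos ψ = -0.8829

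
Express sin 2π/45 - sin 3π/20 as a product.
sin 2π/45 - sin 3π/20 = 2 cos(7π/72) sin(-19π/360)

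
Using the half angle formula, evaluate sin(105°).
sin(105°) = √((1 - cos 210°)/2) = (√6+√2)/4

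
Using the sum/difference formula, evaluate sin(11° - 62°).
sin(11° - 62°) = sin 11° cos 62° - cos 11° sin 62° = -0.7771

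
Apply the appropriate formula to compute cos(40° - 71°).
cos(40° - 71°) = cos 40° cos 71° + sin 40° sin 71° = 0.8572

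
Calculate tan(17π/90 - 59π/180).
tan(17π/90 - 59π/180) = (tan 17π/90 - tan 59π/180)/(1 + tan 17π/90 tan 59π/180) = -0.4663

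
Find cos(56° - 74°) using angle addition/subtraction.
cos(56° - 74°) = cos 56° cos 74° + sin 56° sin 74° = 0.9511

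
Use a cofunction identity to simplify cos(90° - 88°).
cos(90° - 88°) = sin(88°)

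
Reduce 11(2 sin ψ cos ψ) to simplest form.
11(2 sin ψ cos ψ) = 11(sin(2ψ)) (using Double angle)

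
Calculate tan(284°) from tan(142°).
tan(284°) = 2 tan 142° / (1 - tan²142°) = -4.011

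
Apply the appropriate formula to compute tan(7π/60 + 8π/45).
tan(7π/60 + 8π/45) = (tan 7π/60 + tan 8π/45)/(1 - tan 7π/60 tan 8π/45) = 1.327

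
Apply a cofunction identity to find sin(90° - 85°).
sin(90° - 85°) = cos(85°) = 0.08716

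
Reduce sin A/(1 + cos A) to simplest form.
sin A/(1 + cos A) = tan(A/2) (using Half angle)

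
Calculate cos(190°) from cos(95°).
cos(190°) = cos²95° - sin²95° = -0.9848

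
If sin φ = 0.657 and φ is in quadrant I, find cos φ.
cos φ = 0.7539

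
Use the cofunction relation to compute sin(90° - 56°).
sin(90° - 56°) = cos(56°) = 0.5592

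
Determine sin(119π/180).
sin(119π/180) = 0.8746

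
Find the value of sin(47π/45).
sin(47π/45) = -0.1392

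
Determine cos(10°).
cos(10°) = 0.9848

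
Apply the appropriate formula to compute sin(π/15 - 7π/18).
sin(π/15 - 7π/18) = sin π/15 cos 7π/18 - cos π/15 sin 7π/18 = -0.848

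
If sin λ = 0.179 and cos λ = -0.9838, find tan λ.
tan λ = sin λ / cos λ = -0.1819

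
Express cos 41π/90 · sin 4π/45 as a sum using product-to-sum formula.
cos 41π/90 sin 4π/45 = (1/2)[sin(41π/90+4π/45) - sin(41π/90-4π/45)]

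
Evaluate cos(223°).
cos(223°) = -0.7314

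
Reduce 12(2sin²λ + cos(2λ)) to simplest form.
12(2sin²λ + cos(2λ)) = 12 (using Double angle)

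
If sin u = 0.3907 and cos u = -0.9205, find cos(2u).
cos(2u) = cos²u - sin²u = 0.6947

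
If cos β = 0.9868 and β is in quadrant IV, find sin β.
sin β = -0.1619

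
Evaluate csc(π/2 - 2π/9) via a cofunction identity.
csc(π/2 - 2π/9) = sec(2π/9) = 1.305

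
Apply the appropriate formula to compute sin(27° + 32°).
sin(27° + 32°) = sin 27° cos 32° + cos 27° sin 32° = 0.8572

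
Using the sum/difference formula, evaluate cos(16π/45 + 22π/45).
cos(16π/45 + 22π/45) = cos 16π/45 cos 22π/45 - sin 16π/45 sin 22π/45 = -0.8829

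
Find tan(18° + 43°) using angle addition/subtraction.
tan(18° + 43°) = (tan 18° + tan 43°)/(1 - tan 18° tan 43°) = 1.804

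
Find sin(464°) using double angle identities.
sin(464°) = 2 sin 232° cos 232° = 0.9703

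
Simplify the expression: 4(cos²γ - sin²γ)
4(cos²γ - sin²γ) = 4(cos(2γ)) (using Double angle)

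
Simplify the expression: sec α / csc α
sec α / csc α = tan α (using Reciprocal identities)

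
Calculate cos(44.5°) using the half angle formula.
cos(44.5°) = √((1 + cos 89°)/2) = 0.7133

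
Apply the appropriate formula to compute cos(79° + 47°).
cos(79° + 47°) = cos 79° cos 47° - sin 79° sin 47° = -0.5878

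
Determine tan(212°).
tan(212°) = 0.6249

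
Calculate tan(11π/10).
tan(11π/10) = 0.3249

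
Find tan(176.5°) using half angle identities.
tan(176.5°) = sin 353° / (1 + cos 353°) = -0.06116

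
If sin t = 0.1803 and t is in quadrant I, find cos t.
cos t = 0.9836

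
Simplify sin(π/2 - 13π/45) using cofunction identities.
sin(π/2 - 13π/45) = cos(13π/45)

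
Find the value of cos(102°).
cos(102°) = -0.2079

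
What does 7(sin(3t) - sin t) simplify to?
7(sin(3t) - sin t) = 7(2 cos(2t) sin t) (using Sum-to-product)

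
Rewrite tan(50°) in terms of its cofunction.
tan(50°) = cot(90° - 50°) = cot(40°)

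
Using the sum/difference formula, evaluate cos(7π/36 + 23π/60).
cos(7π/36 + 23π/60) = cos 7π/36 cos 23π/60 - sin 7π/36 sin 23π/60 = -0.2419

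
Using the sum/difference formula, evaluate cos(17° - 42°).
cos(17° - 42°) = cos 17° cos 42° + sin 17° sin 42° = 0.9063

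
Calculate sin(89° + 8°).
sin(89° + 8°) = sin 89° cos 8° + cos 89° sin 8° = 0.9925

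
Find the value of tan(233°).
tan(233°) = 1.327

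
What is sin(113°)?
sin(113°) = 0.9205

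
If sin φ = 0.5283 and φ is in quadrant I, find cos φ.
cos φ = 0.8491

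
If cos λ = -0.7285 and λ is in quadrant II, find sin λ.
sin λ = 0.685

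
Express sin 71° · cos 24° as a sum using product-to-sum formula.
sin 71° cos 24° = (1/2)[sin(71°+24°) + sin(71°-24°)]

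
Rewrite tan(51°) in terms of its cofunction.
tan(51°) = cot(90° - 51°) = cot(39°)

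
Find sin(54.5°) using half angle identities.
sin(54.5°) = √((1 - cos 109°)/2) = 0.8141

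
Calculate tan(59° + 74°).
tan(59° + 74°) = (tan 59° + tan 74°)/(1 - tan 59° tan 74°) = -1.072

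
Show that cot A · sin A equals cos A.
LHS = (cos A/sin A) · sin A = cos A = RHS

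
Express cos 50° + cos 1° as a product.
cos 50° + cos 1° = 2 cos(25.5°) cos(24.5°)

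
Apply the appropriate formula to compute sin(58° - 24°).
sin(58° - 24°) = sin 58° cos 24° - cos 58° sin 24° = 0.5592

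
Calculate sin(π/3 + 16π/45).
sin(π/3 + 16π/45) = sin π/3 cos 16π/45 + cos π/3 sin 16π/45 = 0.829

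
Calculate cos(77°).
cos(77°) = 0.225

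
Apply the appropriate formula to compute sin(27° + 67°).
sin(27° + 67°) = sin 27° cos 67° + cos 27° sin 67° = 0.9976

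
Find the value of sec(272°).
sec(272°) = 28.65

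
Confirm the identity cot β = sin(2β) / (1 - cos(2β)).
RHS = 2 sin β cos β / (2sin²β) = cos β/sin β = cot β = LHS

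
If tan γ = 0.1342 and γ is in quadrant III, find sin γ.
sin γ = -0.133 (using tan²γ + 1 = sec²γ)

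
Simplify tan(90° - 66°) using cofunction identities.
tan(90° - 66°) = cot(66°)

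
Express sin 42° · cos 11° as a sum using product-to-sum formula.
sin 42° cos 11° = (1/2)[sin(42°+11°) + sin(42°-11°)]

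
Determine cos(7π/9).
cos(7π/9) = -0.766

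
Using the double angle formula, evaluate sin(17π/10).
sin(17π/10) = 2 sin 17π/20 cos 17π/20 = -0.809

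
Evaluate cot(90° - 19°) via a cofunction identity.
cot(90° - 19°) = tan(19°) = 0.3443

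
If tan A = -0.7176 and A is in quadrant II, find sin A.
sin A = 0.583 (using tan²A + 1 = sec²A)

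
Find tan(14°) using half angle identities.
tan(14°) = sin 28° / (1 + cos 28°) = 0.2493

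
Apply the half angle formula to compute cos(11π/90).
cos(11π/90) = √((1 + cos 11π/45)/2) = 0.9272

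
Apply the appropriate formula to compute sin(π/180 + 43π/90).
sin(π/180 + 43π/90) = sin π/180 cos 43π/90 + cos π/180 sin 43π/90 = 0.9986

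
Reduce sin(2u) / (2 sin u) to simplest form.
sin(2u) / (2 sin u) = cos u (using Double angle)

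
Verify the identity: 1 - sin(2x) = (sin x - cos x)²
RHS = sin²x - 2 sin x cos x + cos²x = (sin²x + cos²x) - 2 sin x cos x = 1 - sin(2x) = LHS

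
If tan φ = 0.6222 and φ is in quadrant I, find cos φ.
cos φ = 0.8491 (using tan²φ + 1 = sec²φ)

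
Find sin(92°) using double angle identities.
sin(92°) = 2 sin 46° cos 46° = 0.9994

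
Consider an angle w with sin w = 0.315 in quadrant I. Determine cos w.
cos w = √(1 - sin²w) = 0.9491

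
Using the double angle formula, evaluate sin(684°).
sin(684°) = 2 sin 342° cos 342° = -0.5878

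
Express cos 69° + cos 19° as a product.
cos 69° + cos 19° = 2 cos(44°) cos(25°)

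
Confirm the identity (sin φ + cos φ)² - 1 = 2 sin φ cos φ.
LHS = sin²φ + 2 sin φ cos φ + cos²φ - 1 = (sin²φ + cos²φ) + 2 sin φ cos φ - 1 = 1 + 2 sin φ cos φ - 1 = 2 sin φ cos φ = RHS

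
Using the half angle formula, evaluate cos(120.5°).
cos(120.5°) = -√((1 + cos 241°)/2) = -0.5075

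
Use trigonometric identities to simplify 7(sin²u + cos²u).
7(sin²u + cos²u) = 7 (using Pythagorean identity)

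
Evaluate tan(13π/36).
tan(13π/36) = 2.145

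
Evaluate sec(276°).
sec(276°) = 9.567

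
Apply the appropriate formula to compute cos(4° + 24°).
cos(4° + 24°) = cos 4° cos 24° - sin 4° sin 24° = 0.8829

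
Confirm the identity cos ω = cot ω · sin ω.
RHS = (cos ω/sin ω) · sin ω = cos ω = LHS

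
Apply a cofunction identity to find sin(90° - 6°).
sin(90° - 6°) = cos(6°) = 0.9945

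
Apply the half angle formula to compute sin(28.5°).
sin(28.5°) = √((1 - cos 57°)/2) = 0.4772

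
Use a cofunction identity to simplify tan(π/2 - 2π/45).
tan(π/2 - 2π/45) = cot(2π/45)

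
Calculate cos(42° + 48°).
cos(42° + 48°) = cos 42° cos 48° - sin 42° sin 48° = 0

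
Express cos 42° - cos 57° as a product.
cos 42° - cos 57° = -2 sin(49.5°) sin(-7.5°)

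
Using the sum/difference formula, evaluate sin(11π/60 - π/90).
sin(11π/60 - π/90) = sin 11π/60 cos π/90 - cos 11π/60 sin π/90 = 0.515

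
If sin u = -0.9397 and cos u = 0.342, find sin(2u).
sin(2u) = 2 sin u cos u = -0.6428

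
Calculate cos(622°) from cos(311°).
cos(622°) = cos²311° - sin²311° = -0.1392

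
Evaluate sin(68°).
sin(68°) = 0.9272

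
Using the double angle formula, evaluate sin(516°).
sin(516°) = 2 sin 258° cos 258° = 0.4067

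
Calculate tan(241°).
tan(241°) = 1.804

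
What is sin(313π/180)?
sin(313π/180) = -0.7314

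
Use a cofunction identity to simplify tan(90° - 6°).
tan(90° - 6°) = cot(6°)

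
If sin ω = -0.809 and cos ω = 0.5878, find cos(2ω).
cos(2ω) = cos²ω - sin²ω = -0.309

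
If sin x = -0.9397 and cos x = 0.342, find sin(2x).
sin(2x) = 2 sin x cos x = -0.6428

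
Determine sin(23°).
sin(23°) = 0.3907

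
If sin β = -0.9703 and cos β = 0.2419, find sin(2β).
sin(2β) = 2 sin β cos β = -0.4694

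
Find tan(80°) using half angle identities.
tan(80°) = sin 160° / (1 + cos 160°) = 5.671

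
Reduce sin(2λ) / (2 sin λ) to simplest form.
sin(2λ) / (2 sin λ) = cos λ (using Double angle)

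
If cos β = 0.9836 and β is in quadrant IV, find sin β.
sin β = -0.1804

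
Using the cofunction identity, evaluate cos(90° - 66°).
cos(90° - 66°) = sin(66°) = 0.9135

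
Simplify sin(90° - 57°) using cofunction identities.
sin(90° - 57°) = cos(57°)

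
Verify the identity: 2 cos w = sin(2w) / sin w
RHS = 2 sin w cos w / sin w = 2 cos w = LHS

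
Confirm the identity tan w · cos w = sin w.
LHS = (sin w/cos w) · cos w = sin w = RHS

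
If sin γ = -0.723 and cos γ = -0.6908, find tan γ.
tan γ = sin γ / cos γ = 1.047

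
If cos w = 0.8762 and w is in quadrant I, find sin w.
sin w = 0.4819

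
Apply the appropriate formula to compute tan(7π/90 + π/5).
tan(7π/90 + π/5) = (tan 7π/90 + tan π/5)/(1 - tan 7π/90 tan π/5) = 1.192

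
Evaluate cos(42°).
cos(42°) = 0.7431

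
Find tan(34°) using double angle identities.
tan(34°) = 2 tan 17° / (1 - tan²17°) = 0.6745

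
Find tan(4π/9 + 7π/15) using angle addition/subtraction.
tan(4π/9 + 7π/15) = (tan 4π/9 + tan 7π/15)/(1 - tan 4π/9 tan 7π/15) = -0.2867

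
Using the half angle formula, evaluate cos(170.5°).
cos(170.5°) = -√((1 + cos 341°)/2) = -0.9863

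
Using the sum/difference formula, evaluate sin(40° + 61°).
sin(40° + 61°) = sin 40° cos 61° + cos 40° sin 61° = 0.9816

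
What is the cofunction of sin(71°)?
sin(71°) = cos(90° - 71°) = cos(19°)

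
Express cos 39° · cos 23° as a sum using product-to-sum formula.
cos 39° cos 23° = (1/2)[cos(39°-23°) + cos(39°+23°)]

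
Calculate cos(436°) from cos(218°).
cos(436°) = 2cos²218° - 1 = 0.2419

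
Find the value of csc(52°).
csc(52°) = 1.269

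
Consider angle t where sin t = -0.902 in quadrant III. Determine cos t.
cos t = ±√(1 - sin²t) = -0.4317 (negative in QIII)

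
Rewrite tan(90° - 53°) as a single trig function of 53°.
tan(90° - 53°) = cot(53°)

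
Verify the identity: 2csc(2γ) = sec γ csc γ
LHS = 2/sin(2γ) = 2/(2 sin γ cos γ) = 1/(sin γ cos γ) = (1/cos γ)(1/sin γ) = sec γ csc γ = RHS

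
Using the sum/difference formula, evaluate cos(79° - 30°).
cos(79° - 30°) = cos 79° cos 30° + sin 79° sin 30° = 0.6561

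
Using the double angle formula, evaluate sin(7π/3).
sin(7π/3) = 2 sin 7π/6 cos 7π/6 = √3/2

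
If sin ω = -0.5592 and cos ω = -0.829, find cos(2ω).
cos(2ω) = cos²ω - sin²ω = 0.3745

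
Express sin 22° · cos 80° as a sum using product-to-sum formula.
sin 22° cos 80° = (1/2)[sin(22°+80°) + sin(22°-80°)]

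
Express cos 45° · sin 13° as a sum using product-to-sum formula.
cos 45° sin 13° = (1/2)[sin(45°+13°) - sin(45°-13°)]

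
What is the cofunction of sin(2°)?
sin(2°) = cos(90° - 2°) = cos(88°)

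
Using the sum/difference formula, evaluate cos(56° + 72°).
cos(56° + 72°) = cos 56° cos 72° - sin 56° sin 72° = -0.6157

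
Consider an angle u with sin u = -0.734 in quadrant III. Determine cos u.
cos u = ±√(1 - sin²u) = -0.6791 (negative in QIII)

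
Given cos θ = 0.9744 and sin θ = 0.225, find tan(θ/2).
tan(θ/2) = sin θ / (1 + cos θ) = 0.114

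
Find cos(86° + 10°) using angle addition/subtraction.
cos(86° + 10°) = cos 86° cos 10° - sin 86° sin 10° = -0.1045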